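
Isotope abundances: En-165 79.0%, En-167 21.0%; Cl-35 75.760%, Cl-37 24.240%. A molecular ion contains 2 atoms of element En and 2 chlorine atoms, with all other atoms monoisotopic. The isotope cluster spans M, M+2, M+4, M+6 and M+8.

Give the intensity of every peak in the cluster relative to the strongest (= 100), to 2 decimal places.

85.36 : 100.00 : 43.81 : 8.51 : 0.62

Element En pattern (n=2): 0.6241 : 0.3318 : 0.0441
Chlorine pattern (n=2): 0.57395776 : 0.36728448 : 0.05875776
Convolve the two distributions (both contribute in 2-u steps):
  M: 0.6241×0.57395776 = 0.358207
  M+2: 0.6241×0.36728448 + 0.3318×0.57395776 = 0.419661
  M+4: 0.6241×0.05875776 + 0.3318×0.36728448 + 0.0441×0.57395776 = 0.183847
  M+6: 0.3318×0.05875776 + 0.0441×0.36728448 = 0.035693
  M+8: 0.0441×0.05875776 = 0.002591
Scale to base peak (0.419661) = 100: 85.36 : 100.00 : 43.81 : 8.51 : 0.62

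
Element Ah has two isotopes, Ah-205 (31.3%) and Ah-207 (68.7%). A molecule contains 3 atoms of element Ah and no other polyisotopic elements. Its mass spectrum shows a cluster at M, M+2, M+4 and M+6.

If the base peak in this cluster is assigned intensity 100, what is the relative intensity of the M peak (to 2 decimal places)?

Binomial terms of (0.313 + 0.687)^3: M 0.0307, M+2 0.2019, M+4 0.4432, M+6 0.3242 → M+4 is the base peak.
P(M+4) = C(3,2) × 0.313^1 × 0.687^2 = 3 × 0.3130 × 0.471969 = 0.443179 (base)
P(M) = C(3,0) × 0.313^3 × 0.687^0 = 1 × 0.0306643 × 1.0000 = 0.030664
Relative intensity = 0.030664 / 0.443179 × 100 = 6.92

6.92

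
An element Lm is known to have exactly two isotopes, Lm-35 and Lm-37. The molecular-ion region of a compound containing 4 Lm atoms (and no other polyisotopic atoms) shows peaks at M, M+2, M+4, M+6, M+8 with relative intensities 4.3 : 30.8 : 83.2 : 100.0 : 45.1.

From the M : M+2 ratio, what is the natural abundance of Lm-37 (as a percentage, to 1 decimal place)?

64.2%

Let p = fractional abundance of Lm-35. I(M+2)/I(M) = [C(4,1)·p^3·(1−p)] / p^4 = 4·(1−p)/p = 30.8/4.3 = 7.1628
(1−p)/p = 7.1628/4 = 1.7907  ⇒  p = 1/(1 + 1.7907) = 0.3583
Lm-35: 35.8%, Lm-37: 64.2%.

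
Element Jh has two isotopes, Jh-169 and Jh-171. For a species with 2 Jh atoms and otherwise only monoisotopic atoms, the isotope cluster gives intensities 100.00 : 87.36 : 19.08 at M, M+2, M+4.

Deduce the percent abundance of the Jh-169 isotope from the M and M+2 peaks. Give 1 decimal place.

69.6%

Let p = fractional abundance of Jh-169. I(M+2)/I(M) = [C(2,1)·p^1·(1−p)] / p^2 = 2·(1−p)/p = 87.36/100.00 = 0.8736
(1−p)/p = 0.8736/2 = 0.4368  ⇒  p = 1/(1 + 0.4368) = 0.6960
Jh-169: 69.6%, Jh-171: 30.4%.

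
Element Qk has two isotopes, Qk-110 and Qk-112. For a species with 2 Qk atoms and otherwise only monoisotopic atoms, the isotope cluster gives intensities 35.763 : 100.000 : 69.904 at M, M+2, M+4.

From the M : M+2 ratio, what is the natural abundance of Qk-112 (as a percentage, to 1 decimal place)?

58.3%

If p is the fraction of Qk that is Qk-110, then I(M+2)/I(M) = [C(2,1)·p^1·(1−p)] / p^2 = 2·(1−p)/p = 100.000/35.763 = 2.7962
(1−p)/p = 2.7962/2 = 1.3981  ⇒  p = 1/(1 + 1.3981) = 0.4170
Qk-110: 41.7%, Qk-112: 58.3%.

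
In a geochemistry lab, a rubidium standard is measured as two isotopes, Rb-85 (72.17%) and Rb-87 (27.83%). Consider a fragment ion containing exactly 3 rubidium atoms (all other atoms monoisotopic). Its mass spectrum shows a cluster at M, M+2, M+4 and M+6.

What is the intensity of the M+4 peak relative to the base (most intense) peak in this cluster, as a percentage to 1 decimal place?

Term probabilities: M 0.3759, M+2 0.4349, M+4 0.1677, M+6 0.0216. Base peak = M+2.
P(M+2) = C(3,1) × 0.7217^2 × 0.2783^1 = 3 × 0.52085089 × 0.2783 = 0.434858 (base)
P(M+4) = C(3,2) × 0.7217^1 × 0.2783^2 = 3 × 0.7217 × 0.07745089 = 0.167689
Relative intensity = 0.167689 / 0.434858 × 100 = 38.6

38.6%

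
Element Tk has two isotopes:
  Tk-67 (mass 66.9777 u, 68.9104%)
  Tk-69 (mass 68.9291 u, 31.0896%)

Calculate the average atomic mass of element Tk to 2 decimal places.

Weight each isotope mass by its fractional abundance: 0.689104 × 66.9777 + 0.310896 × 68.9291
= 46.15460 + 21.42978 = 67.58438 u

67.58 u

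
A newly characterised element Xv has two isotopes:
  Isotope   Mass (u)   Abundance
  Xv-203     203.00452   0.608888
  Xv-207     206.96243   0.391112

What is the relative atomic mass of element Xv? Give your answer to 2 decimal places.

204.55 u

Ar = Σ fᵢ·mᵢ = 0.608888 × 203.00452 + 0.391112 × 206.96243
= 123.607016 + 80.945490 = 204.552506 u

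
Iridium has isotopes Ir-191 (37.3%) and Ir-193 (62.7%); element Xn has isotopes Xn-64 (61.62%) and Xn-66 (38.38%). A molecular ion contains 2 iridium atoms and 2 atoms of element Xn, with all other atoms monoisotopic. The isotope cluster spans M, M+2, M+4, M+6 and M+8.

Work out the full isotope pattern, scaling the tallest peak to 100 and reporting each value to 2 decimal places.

Iridium pattern (n=2): 0.139129 : 0.467742 : 0.393129
Element Xn pattern (n=2): 0.37970244 : 0.47299512 : 0.14730244
Convolve the two distributions (both contribute in 2-u steps):
  M: 0.139129×0.37970244 = 0.052828
  M+2: 0.139129×0.47299512 + 0.467742×0.37970244 = 0.243410
  M+4: 0.139129×0.14730244 + 0.467742×0.47299512 + 0.393129×0.37970244 = 0.391006
  M+6: 0.467742×0.14730244 + 0.393129×0.47299512 = 0.254848
  M+8: 0.393129×0.14730244 = 0.057909
Scale to base peak (0.391006) = 100: 13.51 : 62.25 : 100.00 : 65.18 : 14.81

13.51 : 62.25 : 100.00 : 65.18 : 14.81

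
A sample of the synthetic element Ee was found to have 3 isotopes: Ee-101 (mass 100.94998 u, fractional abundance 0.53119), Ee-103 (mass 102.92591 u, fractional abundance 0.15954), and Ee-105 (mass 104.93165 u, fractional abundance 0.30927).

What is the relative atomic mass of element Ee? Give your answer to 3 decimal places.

Ar = Σ fᵢ·mᵢ = 0.53119 × 100.94998 + 0.15954 × 102.92591 + 0.30927 × 104.93165
= 53.623620 + 16.420800 + 32.452211 = 102.496631 u

102.497 u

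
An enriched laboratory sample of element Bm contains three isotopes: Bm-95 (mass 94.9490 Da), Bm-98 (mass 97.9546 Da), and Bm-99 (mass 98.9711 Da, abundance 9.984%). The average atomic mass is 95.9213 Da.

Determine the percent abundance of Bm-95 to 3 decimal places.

71.027%

Let x and y be the fractions of Bm-95 and Bm-98. Then x + y = 1 − 0.09984 = 0.90016 and 94.9490x + 97.9546y = 95.9213 − 0.09984×98.9711 = 86.040025376.
Substituting: 94.9490x + 97.9546(0.90016 − x) = 86.040025376
(94.9490 − 97.9546)x = -2.13478736  ⇒  x = 0.71027, y = 0.18989
Bm-95: 71.027%, Bm-98: 18.989%.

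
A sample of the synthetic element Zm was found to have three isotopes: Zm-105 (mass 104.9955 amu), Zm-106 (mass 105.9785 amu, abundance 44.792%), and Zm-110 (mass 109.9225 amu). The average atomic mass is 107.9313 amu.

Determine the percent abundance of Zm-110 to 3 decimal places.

50.649%

The remaining 55.208% is split between Zm-105 (fraction x) and Zm-110 (fraction 0.55208 − x).
Substituting: 104.9955x + 109.9225(0.55208 − x) = 60.46141028
(104.9955 − 109.9225)x = -0.22460352  ⇒  x = 0.04559, y = 0.50649
Zm-105: 4.559%, Zm-110: 50.649%.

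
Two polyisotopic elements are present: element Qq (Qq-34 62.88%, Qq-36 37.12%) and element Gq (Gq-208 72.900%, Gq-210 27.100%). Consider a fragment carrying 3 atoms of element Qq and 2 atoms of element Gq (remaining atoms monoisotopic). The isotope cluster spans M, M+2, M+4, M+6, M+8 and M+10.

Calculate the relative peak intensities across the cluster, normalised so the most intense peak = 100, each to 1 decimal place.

39.8 : 100.0 : 99.4 : 48.8 : 11.8 : 1.1

Element Qq pattern (n=3): 0.24862088 : 0.44030568 : 0.259926 : 0.05114744
Element Gq pattern (n=2): 0.531441 : 0.395118 : 0.073441
Convolve the two distributions (both contribute in 2-u steps):
  M: 0.24862088×0.531441 = 0.132127
  M+2: 0.24862088×0.395118 + 0.44030568×0.531441 = 0.332231
  M+4: 0.24862088×0.073441 + 0.44030568×0.395118 + 0.259926×0.531441 = 0.330367
  M+6: 0.44030568×0.073441 + 0.259926×0.395118 + 0.05114744×0.531441 = 0.162220
  M+8: 0.259926×0.073441 + 0.05114744×0.395118 = 0.039298
  M+10: 0.05114744×0.073441 = 0.003756
Scale to base peak (0.332231) = 100: 39.8 : 100.0 : 99.4 : 48.8 : 11.8 : 1.1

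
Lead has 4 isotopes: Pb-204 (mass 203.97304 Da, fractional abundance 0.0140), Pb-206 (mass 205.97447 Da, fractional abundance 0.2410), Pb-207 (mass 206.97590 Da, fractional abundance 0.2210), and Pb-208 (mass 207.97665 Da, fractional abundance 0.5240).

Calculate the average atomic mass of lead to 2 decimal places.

Average mass = Σ (abundance × isotope mass) = 0.0140 × 203.97304 + 0.2410 × 205.97447 + 0.2210 × 206.97590 + 0.5240 × 207.97665
= 2.855623 + 49.639847 + 45.741674 + 108.979765 = 207.216909 Da

207.22 Da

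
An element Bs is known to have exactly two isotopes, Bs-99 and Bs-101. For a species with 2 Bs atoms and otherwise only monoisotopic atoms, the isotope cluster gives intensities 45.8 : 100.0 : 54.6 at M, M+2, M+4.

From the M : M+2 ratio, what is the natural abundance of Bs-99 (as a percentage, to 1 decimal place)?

Let p = fractional abundance of Bs-99. I(M+2)/I(M) = [C(2,1)·p^1·(1−p)] / p^2 = 2·(1−p)/p = 100.0/45.8 = 2.1834
(1−p)/p = 2.1834/2 = 1.0917  ⇒  p = 1/(1 + 1.0917) = 0.4781
Bs-99: 47.8%, Bs-101: 52.2%.

47.8%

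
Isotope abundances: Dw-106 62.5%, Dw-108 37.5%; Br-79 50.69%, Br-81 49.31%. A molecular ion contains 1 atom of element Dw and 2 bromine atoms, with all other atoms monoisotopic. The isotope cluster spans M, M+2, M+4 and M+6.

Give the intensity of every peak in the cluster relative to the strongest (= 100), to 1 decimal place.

Element Dw pattern (n=1): 0.6250 : 0.3750
Bromine pattern (n=2): 0.25694761 : 0.49990478 : 0.24314761
Convolve the two distributions (both contribute in 2-u steps):
  M: 0.6250×0.25694761 = 0.160592
  M+2: 0.6250×0.49990478 + 0.3750×0.25694761 = 0.408796
  M+4: 0.6250×0.24314761 + 0.3750×0.49990478 = 0.339432
  M+6: 0.3750×0.24314761 = 0.091180
Scale to base peak (0.408796) = 100: 39.3 : 100.0 : 83.0 : 22.3

39.3 : 100.0 : 83.0 : 22.3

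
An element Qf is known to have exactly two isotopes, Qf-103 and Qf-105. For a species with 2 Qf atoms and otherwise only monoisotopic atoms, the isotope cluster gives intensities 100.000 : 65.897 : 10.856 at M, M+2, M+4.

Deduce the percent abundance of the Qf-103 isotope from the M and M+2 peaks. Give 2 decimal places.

75.22%

If p is the fraction of Qf that is Qf-103, then I(M+2)/I(M) = [C(2,1)·p^1·(1−p)] / p^2 = 2·(1−p)/p = 65.897/100.000 = 0.6590
(1−p)/p = 0.6590/2 = 0.3295  ⇒  p = 1/(1 + 0.3295) = 0.7522
Qf-103: 75.22%, Qf-105: 24.78%.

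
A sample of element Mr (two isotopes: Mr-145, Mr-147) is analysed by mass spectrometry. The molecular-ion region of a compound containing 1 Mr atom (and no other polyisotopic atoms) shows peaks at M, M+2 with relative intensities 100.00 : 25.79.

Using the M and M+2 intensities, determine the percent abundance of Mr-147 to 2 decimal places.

20.50%

If p is the fraction of Mr that is Mr-145, then I(M+2)/I(M) = [C(1,1)·p^0·(1−p)] / p^1 = 1·(1−p)/p = 25.79/100.00 = 0.2579
(1−p)/p = 0.2579/1 = 0.2579  ⇒  p = 1/(1 + 0.2579) = 0.7950
Mr-145: 79.50%, Mr-147: 20.50%.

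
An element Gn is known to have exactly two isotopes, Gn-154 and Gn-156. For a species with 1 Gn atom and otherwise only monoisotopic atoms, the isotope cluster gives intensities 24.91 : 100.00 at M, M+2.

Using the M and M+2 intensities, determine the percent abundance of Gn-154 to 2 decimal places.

Write p for the Gn-154 fraction. I(M+2)/I(M) = [C(1,1)·p^0·(1−p)] / p^1 = 1·(1−p)/p = 100.00/24.91 = 4.0145
(1−p)/p = 4.0145/1 = 4.0145  ⇒  p = 1/(1 + 4.0145) = 0.1994
Gn-154: 19.94%, Gn-156: 80.06%.

19.94%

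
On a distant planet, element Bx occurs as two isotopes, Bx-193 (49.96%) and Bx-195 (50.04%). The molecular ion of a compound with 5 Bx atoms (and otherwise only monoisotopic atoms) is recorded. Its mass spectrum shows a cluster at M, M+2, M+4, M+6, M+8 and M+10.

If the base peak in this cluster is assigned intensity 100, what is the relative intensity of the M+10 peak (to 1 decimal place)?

10.0

(0.4996 + 0.5004)^5 gives M 0.0311, M+2 0.1559, M+4 0.3122, M+6 0.3127, M+8 0.1566, M+10 0.0314; the largest is M+6.
P(M+6) = C(5,3) × 0.4996^2 × 0.5004^3 = 10 × 0.24960016 × 0.12530024 = 0.312750 (base)
P(M+10) = C(5,5) × 0.4996^0 × 0.5004^5 = 1 × 1.0000 × 0.0313752 = 0.031375
Relative intensity = 0.031375 / 0.312750 × 100 = 10.0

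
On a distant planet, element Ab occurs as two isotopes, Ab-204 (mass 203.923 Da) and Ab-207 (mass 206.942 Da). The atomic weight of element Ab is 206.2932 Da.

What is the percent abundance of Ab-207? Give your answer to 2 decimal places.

78.51%

Let x be the fractional abundance of Ab-204; then Ab-207 has abundance 1 − x.
203.923·x + 206.942·(1 − x) = 206.2932
(203.923 − 206.942)·x = 206.2932 − 206.942
x = -0.6488 / -3.019 = 0.21491 → 21.49% Ab-204, 78.51% Ab-207.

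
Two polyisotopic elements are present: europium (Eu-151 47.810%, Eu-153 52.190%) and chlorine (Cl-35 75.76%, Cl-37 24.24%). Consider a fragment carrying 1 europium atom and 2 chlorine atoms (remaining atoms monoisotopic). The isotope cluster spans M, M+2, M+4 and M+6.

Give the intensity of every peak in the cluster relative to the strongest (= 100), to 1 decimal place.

57.8 : 100.0 : 46.3 : 6.5

Europium pattern (n=1): 0.4781 : 0.5219
Chlorine pattern (n=2): 0.57395776 : 0.36728448 : 0.05875776
Convolve the two distributions (both contribute in 2-u steps):
  M: 0.4781×0.57395776 = 0.274409
  M+2: 0.4781×0.36728448 + 0.5219×0.57395776 = 0.475147
  M+4: 0.4781×0.05875776 + 0.5219×0.36728448 = 0.219778
  M+6: 0.5219×0.05875776 = 0.030666
Scale to base peak (0.475147) = 100: 57.8 : 100.0 : 46.3 : 6.5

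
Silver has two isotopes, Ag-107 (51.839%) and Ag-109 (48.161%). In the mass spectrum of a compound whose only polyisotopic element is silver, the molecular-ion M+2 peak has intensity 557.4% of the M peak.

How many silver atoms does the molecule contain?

For n independent Ag atoms, I(M+2)/I(M) = n · (abundance Ag-109) / (abundance Ag-107) = n · 0.48161/0.51839.
n = 5.574 × 0.51839/0.48161 = 6.00 ≈ 6

6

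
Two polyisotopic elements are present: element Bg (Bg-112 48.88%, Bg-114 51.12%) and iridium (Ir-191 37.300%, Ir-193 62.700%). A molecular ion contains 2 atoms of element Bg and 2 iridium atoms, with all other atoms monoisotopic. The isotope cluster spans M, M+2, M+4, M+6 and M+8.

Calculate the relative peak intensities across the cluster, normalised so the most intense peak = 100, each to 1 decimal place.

Element Bg pattern (n=2): 0.23892544 : 0.49974912 : 0.26132544
Iridium pattern (n=2): 0.139129 : 0.467742 : 0.393129
Convolve the two distributions (both contribute in 2-u steps):
  M: 0.23892544×0.139129 = 0.033241
  M+2: 0.23892544×0.467742 + 0.49974912×0.139129 = 0.181285
  M+4: 0.23892544×0.393129 + 0.49974912×0.467742 + 0.26132544×0.139129 = 0.364040
  M+6: 0.49974912×0.393129 + 0.26132544×0.467742 = 0.318699
  M+8: 0.26132544×0.393129 = 0.102735
Scale to base peak (0.364040) = 100: 9.1 : 49.8 : 100.0 : 87.5 : 28.2

9.1 : 49.8 : 100.0 : 87.5 : 28.2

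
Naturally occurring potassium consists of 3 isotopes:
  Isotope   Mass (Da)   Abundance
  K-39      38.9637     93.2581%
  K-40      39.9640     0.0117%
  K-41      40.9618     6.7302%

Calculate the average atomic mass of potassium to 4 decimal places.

Weight each isotope mass by its fractional abundance: 0.932581 × 38.9637 + 0.000117 × 39.9640 + 0.067302 × 40.9618
= 36.33681 + 0.00468 + 2.75681 = 39.09830 Da

39.0983 Da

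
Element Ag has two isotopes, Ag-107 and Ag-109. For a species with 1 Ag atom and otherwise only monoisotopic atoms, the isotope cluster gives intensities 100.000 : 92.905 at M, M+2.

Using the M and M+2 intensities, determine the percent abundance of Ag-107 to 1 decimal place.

51.8%

Write p for the Ag-107 fraction. I(M+2)/I(M) = [C(1,1)·p^0·(1−p)] / p^1 = 1·(1−p)/p = 92.905/100.000 = 0.9291
(1−p)/p = 0.9291/1 = 0.9291  ⇒  p = 1/(1 + 0.9291) = 0.5184
Ag-107: 51.8%, Ag-109: 48.2%.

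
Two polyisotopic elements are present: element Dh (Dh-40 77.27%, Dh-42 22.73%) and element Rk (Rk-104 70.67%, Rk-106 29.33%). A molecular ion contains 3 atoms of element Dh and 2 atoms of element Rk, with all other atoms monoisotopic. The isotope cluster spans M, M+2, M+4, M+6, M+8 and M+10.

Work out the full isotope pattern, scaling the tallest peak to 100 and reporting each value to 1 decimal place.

Element Dh pattern (n=3): 0.46135235 : 0.40713882 : 0.11976531 : 0.01174352
Element Rk pattern (n=2): 0.49942489 : 0.41455022 : 0.08602489
Convolve the two distributions (both contribute in 2-u steps):
  M: 0.46135235×0.49942489 = 0.230411
  M+2: 0.46135235×0.41455022 + 0.40713882×0.49942489 = 0.394589
  M+4: 0.46135235×0.08602489 + 0.40713882×0.41455022 + 0.11976531×0.49942489 = 0.268281
  M+6: 0.40713882×0.08602489 + 0.11976531×0.41455022 + 0.01174352×0.49942489 = 0.090538
  M+8: 0.11976531×0.08602489 + 0.01174352×0.41455022 = 0.015171
  M+10: 0.01174352×0.08602489 = 0.001010
Scale to base peak (0.394589) = 100: 58.4 : 100.0 : 68.0 : 22.9 : 3.8 : 0.3

58.4 : 100.0 : 68.0 : 22.9 : 3.8 : 0.3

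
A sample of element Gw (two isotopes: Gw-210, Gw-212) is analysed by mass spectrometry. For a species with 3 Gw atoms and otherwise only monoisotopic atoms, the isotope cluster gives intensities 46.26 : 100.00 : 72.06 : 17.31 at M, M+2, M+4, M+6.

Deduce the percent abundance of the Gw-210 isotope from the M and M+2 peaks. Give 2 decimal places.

If p is the fraction of Gw that is Gw-210, then I(M+2)/I(M) = [C(3,1)·p^2·(1−p)] / p^3 = 3·(1−p)/p = 100.00/46.26 = 2.1617
(1−p)/p = 2.1617/3 = 0.7206  ⇒  p = 1/(1 + 0.7206) = 0.5812
Gw-210: 58.12%, Gw-212: 41.88%.

58.12%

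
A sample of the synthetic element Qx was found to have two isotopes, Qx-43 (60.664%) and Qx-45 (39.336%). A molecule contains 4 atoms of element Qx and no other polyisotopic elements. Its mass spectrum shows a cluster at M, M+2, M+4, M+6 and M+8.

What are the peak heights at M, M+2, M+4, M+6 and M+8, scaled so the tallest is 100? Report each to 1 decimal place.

The 4 Qx atoms are independent, so intensities follow the terms of (0.60664 + 0.39336)^4.
P(M) = 0.60664^4 = 0.135433
P(M+2) = 4 × 0.60664^3 × 0.39336^1 = 0.351272
P(M+4) = 6 × 0.60664^2 × 0.39336^2 = 0.341660
P(M+6) = 4 × 0.60664^1 × 0.39336^3 = 0.147694
P(M+8) = 0.39336^4 = 0.023942
The M+2 peak is largest (0.351272); scaling to 100 gives 38.6 : 100.0 : 97.3 : 42.0 : 6.8.

38.6 : 100.0 : 97.3 : 42.0 : 6.8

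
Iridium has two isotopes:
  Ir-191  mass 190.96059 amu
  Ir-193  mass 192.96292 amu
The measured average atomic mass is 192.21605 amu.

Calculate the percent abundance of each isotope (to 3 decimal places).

Ir-191: 37.300%, Ir-193: 62.700%

Writing the weighted mean with unknown fraction x of Ir-191:
190.96059·x + 192.96292·(1 − x) = 192.21605
(190.96059 − 192.96292)·x = 192.21605 − 192.96292
x = -0.74687 / -2.00233 = 0.37300 → 37.300% Ir-191, 62.700% Ir-193.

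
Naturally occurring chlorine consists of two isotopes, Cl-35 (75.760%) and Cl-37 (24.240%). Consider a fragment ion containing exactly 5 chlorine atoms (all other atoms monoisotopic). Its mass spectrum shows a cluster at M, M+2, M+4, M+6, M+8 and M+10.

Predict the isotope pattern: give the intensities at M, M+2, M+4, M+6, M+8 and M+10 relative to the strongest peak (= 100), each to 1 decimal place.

Each Cl atom is independently Cl-35 (p = 0.75760) or Cl-37 (q = 0.24240); the cluster is the binomial expansion (p + q)^5.
P(M) = 0.75760^5 = 0.249574
P(M+2) = 5 × 0.75760^4 × 0.24240^1 = 0.399266
P(M+4) = 10 × 0.75760^3 × 0.24240^2 = 0.255497
P(M+6) = 10 × 0.75760^2 × 0.24240^3 = 0.081748
P(M+8) = 5 × 0.75760^1 × 0.24240^4 = 0.013078
P(M+10) = 0.24240^5 = 0.000837
The M+2 peak is largest (0.399266); scaling to 100 gives 62.5 : 100.0 : 64.0 : 20.5 : 3.3 : 0.2.

62.5 : 100.0 : 64.0 : 20.5 : 3.3 : 0.2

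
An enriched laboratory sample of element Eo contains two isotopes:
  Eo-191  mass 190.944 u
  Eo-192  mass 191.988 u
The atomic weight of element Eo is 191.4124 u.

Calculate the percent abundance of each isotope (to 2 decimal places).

Eo-191: 55.13%, Eo-192: 44.87%

With x = fraction of Eo-191 (so Eo-192 is 1 − x):
190.944·x + 191.988·(1 − x) = 191.4124
(190.944 − 191.988)·x = 191.4124 − 191.988
x = -0.5756 / -1.044 = 0.55134 → 55.13% Eo-191, 44.87% Eo-192.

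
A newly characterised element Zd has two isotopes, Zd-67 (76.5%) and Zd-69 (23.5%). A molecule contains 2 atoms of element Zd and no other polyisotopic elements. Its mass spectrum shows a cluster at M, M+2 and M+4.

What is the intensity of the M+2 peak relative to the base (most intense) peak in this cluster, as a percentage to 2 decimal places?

(0.765 + 0.235)^2 gives M 0.5852, M+2 0.3595, M+4 0.0552; the largest is M.
P(M) = C(2,0) × 0.765^2 × 0.235^0 = 1 × 0.585225 × 1.0000 = 0.585225 (base)
P(M+2) = C(2,1) × 0.765^1 × 0.235^1 = 2 × 0.7650 × 0.2350 = 0.359550
Relative intensity = 0.359550 / 0.585225 × 100 = 61.44

61.44%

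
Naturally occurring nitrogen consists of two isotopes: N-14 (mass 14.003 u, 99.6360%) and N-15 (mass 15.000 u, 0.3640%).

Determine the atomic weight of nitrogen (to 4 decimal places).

The abundance-weighted mean is 0.996360 × 14.003 + 0.003640 × 15.000
= 13.95203 + 0.05460 = 14.00663 u

14.0066 u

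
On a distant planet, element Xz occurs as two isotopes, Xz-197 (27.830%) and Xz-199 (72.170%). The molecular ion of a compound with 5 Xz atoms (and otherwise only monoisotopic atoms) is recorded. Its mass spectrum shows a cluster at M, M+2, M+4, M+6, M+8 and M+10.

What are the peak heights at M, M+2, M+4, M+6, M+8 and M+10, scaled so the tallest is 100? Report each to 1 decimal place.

0.4 : 5.7 : 29.7 : 77.1 : 100.0 : 51.9

The 5 Xz atoms are independent, so intensities follow the terms of (0.27830 + 0.72170)^5.
P(M) = 0.27830^5 = 0.001669
P(M+2) = 5 × 0.27830^4 × 0.72170^1 = 0.021646
P(M+4) = 10 × 0.27830^3 × 0.72170^2 = 0.112267
P(M+6) = 10 × 0.27830^2 × 0.72170^3 = 0.291136
P(M+8) = 5 × 0.27830^1 × 0.72170^4 = 0.377494
P(M+10) = 0.72170^5 = 0.195787
The M+8 peak is largest (0.377494); scaling to 100 gives 0.4 : 5.7 : 29.7 : 77.1 : 100.0 : 51.9.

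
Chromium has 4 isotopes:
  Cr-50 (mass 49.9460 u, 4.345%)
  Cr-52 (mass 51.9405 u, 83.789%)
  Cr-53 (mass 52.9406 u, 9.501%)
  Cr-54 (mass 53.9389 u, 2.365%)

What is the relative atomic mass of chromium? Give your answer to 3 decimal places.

Average mass = Σ (abundance × isotope mass) = 0.04345 × 49.9460 + 0.83789 × 51.9405 + 0.09501 × 52.9406 + 0.02365 × 53.9389
= 2.17015 + 43.52043 + 5.02989 + 1.27565 = 51.99612 u

51.996 u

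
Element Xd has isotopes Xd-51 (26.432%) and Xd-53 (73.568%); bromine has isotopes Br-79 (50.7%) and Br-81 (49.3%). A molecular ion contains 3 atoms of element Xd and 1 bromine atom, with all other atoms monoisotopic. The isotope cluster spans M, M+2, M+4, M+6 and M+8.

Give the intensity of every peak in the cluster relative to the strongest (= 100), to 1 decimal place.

2.3 : 21.1 : 71.0 : 100.0 : 47.5

Element Xd pattern (n=3): 0.01846673 : 0.15419499 : 0.42916983 : 0.39816845
Bromine pattern (n=1): 0.5070 : 0.4930
Convolve the two distributions (both contribute in 2-u steps):
  M: 0.01846673×0.5070 = 0.009363
  M+2: 0.01846673×0.4930 + 0.15419499×0.5070 = 0.087281
  M+4: 0.15419499×0.4930 + 0.42916983×0.5070 = 0.293607
  M+6: 0.42916983×0.4930 + 0.39816845×0.5070 = 0.413452
  M+8: 0.39816845×0.4930 = 0.196297
Scale to base peak (0.413452) = 100: 2.3 : 21.1 : 71.0 : 100.0 : 47.5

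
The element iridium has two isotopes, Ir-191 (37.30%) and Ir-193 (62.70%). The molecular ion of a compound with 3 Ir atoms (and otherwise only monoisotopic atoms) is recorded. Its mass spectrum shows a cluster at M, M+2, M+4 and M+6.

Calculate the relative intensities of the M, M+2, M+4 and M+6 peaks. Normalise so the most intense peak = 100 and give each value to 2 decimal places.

Expanding (0.3730 + 0.6270)^3:
P(M) = 0.3730^3 = 0.051895
P(M+2) = 3 × 0.3730^2 × 0.6270^1 = 0.261702
P(M+4) = 3 × 0.3730^1 × 0.6270^2 = 0.439911
P(M+6) = 0.6270^3 = 0.246492
The M+4 peak is largest (0.439911); scaling to 100 gives 11.80 : 59.49 : 100.00 : 56.03.

11.80 : 59.49 : 100.00 : 56.03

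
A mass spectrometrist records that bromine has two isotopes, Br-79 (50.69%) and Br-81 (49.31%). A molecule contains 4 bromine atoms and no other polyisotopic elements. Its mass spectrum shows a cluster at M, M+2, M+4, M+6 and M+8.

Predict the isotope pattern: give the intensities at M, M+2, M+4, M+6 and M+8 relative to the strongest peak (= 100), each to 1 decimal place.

The 4 Br atoms are independent, so intensities follow the terms of (0.5069 + 0.4931)^4.
P(M) = 0.5069^4 = 0.066022
P(M+2) = 4 × 0.5069^3 × 0.4931^1 = 0.256899
P(M+4) = 6 × 0.5069^2 × 0.4931^2 = 0.374857
P(M+6) = 4 × 0.5069^1 × 0.4931^3 = 0.243101
P(M+8) = 0.4931^4 = 0.059121
The M+4 peak is largest (0.374857); scaling to 100 gives 17.6 : 68.5 : 100.0 : 64.9 : 15.8.

17.6 : 68.5 : 100.0 : 64.9 : 15.8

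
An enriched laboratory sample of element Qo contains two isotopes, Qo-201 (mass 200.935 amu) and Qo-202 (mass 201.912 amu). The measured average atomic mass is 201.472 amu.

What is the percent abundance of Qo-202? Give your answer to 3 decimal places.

54.964%

Writing the weighted mean with unknown fraction x of Qo-201:
200.935·x + 201.912·(1 − x) = 201.472
(200.935 − 201.912)·x = 201.472 − 201.912
x = -0.440 / -0.977 = 0.45036 → 45.036% Qo-201, 54.964% Qo-202.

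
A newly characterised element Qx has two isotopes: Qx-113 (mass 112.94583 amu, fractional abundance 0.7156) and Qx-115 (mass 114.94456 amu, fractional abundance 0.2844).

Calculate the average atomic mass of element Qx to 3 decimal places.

Average mass = Σ (abundance × isotope mass) = 0.7156 × 112.94583 + 0.2844 × 114.94456
= 80.824036 + 32.690233 = 113.514269 amu

113.514 amu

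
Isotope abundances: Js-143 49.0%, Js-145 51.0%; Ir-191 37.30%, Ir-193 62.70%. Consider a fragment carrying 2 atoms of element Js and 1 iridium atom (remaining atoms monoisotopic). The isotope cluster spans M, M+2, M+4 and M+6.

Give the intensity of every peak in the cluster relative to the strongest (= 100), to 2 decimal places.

21.82 : 82.11 : 100.00 : 39.74

Element Js pattern (n=2): 0.2401 : 0.4998 : 0.2601
Iridium pattern (n=1): 0.3730 : 0.6270
Convolve the two distributions (both contribute in 2-u steps):
  M: 0.2401×0.3730 = 0.089557
  M+2: 0.2401×0.6270 + 0.4998×0.3730 = 0.336968
  M+4: 0.4998×0.6270 + 0.2601×0.3730 = 0.410392
  M+6: 0.2601×0.6270 = 0.163083
Scale to base peak (0.410392) = 100: 21.82 : 82.11 : 100.00 : 39.74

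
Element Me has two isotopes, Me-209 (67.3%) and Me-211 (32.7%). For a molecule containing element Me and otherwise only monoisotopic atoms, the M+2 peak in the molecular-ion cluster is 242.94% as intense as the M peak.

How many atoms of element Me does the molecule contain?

For n independent Me atoms, I(M+2)/I(M) = n · (abundance Me-211) / (abundance Me-209) = n · 0.327/0.673.
n = 2.4294 × 0.673/0.327 = 5.00 ≈ 5

5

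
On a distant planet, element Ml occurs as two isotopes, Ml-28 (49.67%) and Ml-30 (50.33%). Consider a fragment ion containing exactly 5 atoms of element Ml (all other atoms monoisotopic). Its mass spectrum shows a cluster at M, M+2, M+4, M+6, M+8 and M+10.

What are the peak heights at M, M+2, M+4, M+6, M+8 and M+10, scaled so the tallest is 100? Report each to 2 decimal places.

Each Ml atom is independently Ml-28 (p = 0.4967) or Ml-30 (q = 0.5033); the cluster is the binomial expansion (p + q)^5.
P(M) = 0.4967^5 = 0.030232
P(M+2) = 5 × 0.4967^4 × 0.5033^1 = 0.153170
P(M+4) = 10 × 0.4967^3 × 0.5033^2 = 0.310410
P(M+6) = 10 × 0.4967^2 × 0.5033^3 = 0.314535
P(M+8) = 5 × 0.4967^1 × 0.5033^4 = 0.159357
P(M+10) = 0.5033^5 = 0.032295
The M+6 peak is largest (0.314535); scaling to 100 gives 9.61 : 48.70 : 98.69 : 100.00 : 50.66 : 10.27.

9.61 : 48.70 : 98.69 : 100.00 : 50.66 : 10.27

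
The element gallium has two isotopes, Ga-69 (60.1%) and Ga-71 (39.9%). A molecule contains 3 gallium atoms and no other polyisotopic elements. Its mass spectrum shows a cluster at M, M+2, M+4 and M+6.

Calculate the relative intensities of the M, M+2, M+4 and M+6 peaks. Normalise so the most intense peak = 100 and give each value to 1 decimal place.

50.2 : 100.0 : 66.4 : 14.7

Each Ga atom is independently Ga-69 (p = 0.601) or Ga-71 (q = 0.399); the cluster is the binomial expansion (p + q)^3.
P(M) = 0.601^3 = 0.217082
P(M+2) = 3 × 0.601^2 × 0.399^1 = 0.432358
P(M+4) = 3 × 0.601^1 × 0.399^2 = 0.287039
P(M+6) = 0.399^3 = 0.063521
The M+2 peak is largest (0.432358); scaling to 100 gives 50.2 : 100.0 : 66.4 : 14.7.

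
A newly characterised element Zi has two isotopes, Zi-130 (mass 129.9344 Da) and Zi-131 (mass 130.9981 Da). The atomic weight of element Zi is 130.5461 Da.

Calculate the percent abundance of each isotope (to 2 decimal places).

With x = fraction of Zi-130 (so Zi-131 is 1 − x):
129.9344·x + 130.9981·(1 − x) = 130.5461
(129.9344 − 130.9981)·x = 130.5461 − 130.9981
x = -0.4520 / -1.0637 = 0.42493 → 42.49% Zi-130, 57.51% Zi-131.

Zi-130: 42.49%, Zi-131: 57.51%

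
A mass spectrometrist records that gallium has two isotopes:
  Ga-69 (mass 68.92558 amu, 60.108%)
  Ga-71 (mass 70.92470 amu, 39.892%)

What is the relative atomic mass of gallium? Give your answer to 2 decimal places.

Ar = Σ fᵢ·mᵢ = 0.60108 × 68.92558 + 0.39892 × 70.92470
= 41.429788 + 28.293281 = 69.723069 amu

69.72 amu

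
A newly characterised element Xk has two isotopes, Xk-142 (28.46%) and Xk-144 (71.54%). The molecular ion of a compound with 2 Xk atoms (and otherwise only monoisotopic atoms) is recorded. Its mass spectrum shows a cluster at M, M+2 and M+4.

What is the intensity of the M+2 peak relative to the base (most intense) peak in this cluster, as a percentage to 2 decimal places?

79.56%

Binomial terms of (0.2846 + 0.7154)^2: M 0.0810, M+2 0.4072, M+4 0.5118 → M+4 is the base peak.
P(M+4) = C(2,2) × 0.2846^0 × 0.7154^2 = 1 × 1.0000 × 0.51179716 = 0.511797 (base)
P(M+2) = C(2,1) × 0.2846^1 × 0.7154^1 = 2 × 0.2846 × 0.7154 = 0.407206
Relative intensity = 0.407206 / 0.511797 × 100 = 79.56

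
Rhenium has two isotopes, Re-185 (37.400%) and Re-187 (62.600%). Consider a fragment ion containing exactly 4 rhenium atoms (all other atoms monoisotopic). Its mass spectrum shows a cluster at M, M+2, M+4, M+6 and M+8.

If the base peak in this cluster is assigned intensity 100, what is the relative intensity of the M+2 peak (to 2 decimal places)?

Term probabilities: M 0.0196, M+2 0.1310, M+4 0.3289, M+6 0.3670, M+8 0.1536. Base peak = M+6.
P(M+6) = C(4,3) × 0.37400^1 × 0.62600^3 = 4 × 0.3740 × 0.24531438 = 0.366990 (base)
P(M+2) = C(4,1) × 0.37400^3 × 0.62600^1 = 4 × 0.05231362 × 0.6260 = 0.130993
Relative intensity = 0.130993 / 0.366990 × 100 = 35.69

35.69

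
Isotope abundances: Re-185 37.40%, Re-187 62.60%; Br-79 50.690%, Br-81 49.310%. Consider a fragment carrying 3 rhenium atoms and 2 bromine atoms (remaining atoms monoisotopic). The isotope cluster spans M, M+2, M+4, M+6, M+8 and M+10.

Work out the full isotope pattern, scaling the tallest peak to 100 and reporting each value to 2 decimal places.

3.88 : 27.01 : 74.13 : 100.00 : 66.21 : 17.20

Rhenium pattern (n=3): 0.05231362 : 0.26268713 : 0.43968487 : 0.24531438
Bromine pattern (n=2): 0.25694761 : 0.49990478 : 0.24314761
Convolve the two distributions (both contribute in 2-u steps):
  M: 0.05231362×0.25694761 = 0.013442
  M+2: 0.05231362×0.49990478 + 0.26268713×0.25694761 = 0.093649
  M+4: 0.05231362×0.24314761 + 0.26268713×0.49990478 + 0.43968487×0.25694761 = 0.257014
  M+6: 0.26268713×0.24314761 + 0.43968487×0.49990478 + 0.24531438×0.25694761 = 0.346705
  M+8: 0.43968487×0.24314761 + 0.24531438×0.49990478 = 0.229542
  M+10: 0.24531438×0.24314761 = 0.059648
Scale to base peak (0.346705) = 100: 3.88 : 27.01 : 74.13 : 100.00 : 66.21 : 17.20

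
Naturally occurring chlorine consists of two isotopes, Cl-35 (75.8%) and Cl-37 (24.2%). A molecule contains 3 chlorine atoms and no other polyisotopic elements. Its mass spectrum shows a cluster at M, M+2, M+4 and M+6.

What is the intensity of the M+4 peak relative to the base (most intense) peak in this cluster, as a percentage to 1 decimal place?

(0.758 + 0.242)^3 gives M 0.4355, M+2 0.4171, M+4 0.1332, M+6 0.0142; the largest is M.
P(M) = C(3,0) × 0.758^3 × 0.242^0 = 1 × 0.43551951 × 1.0000 = 0.435520 (base)
P(M+4) = C(3,2) × 0.758^1 × 0.242^2 = 3 × 0.7580 × 0.058564 = 0.133175
Relative intensity = 0.133175 / 0.435520 × 100 = 30.6

30.6%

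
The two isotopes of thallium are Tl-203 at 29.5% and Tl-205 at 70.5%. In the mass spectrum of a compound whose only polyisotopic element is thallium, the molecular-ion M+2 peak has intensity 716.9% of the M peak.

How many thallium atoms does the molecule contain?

For n independent Tl atoms, I(M+2)/I(M) = n · (abundance Tl-205) / (abundance Tl-203) = n · 0.705/0.295.
n = 7.169 × 0.295/0.705 = 3.00 ≈ 3

3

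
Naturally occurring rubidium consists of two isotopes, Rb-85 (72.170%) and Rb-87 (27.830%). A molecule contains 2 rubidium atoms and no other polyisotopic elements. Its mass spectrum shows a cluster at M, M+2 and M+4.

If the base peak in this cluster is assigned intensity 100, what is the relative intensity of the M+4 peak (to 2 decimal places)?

(0.72170 + 0.27830)^2 gives M 0.5209, M+2 0.4017, M+4 0.0775; the largest is M.
P(M) = C(2,0) × 0.72170^2 × 0.27830^0 = 1 × 0.52085089 × 1.0000 = 0.520851 (base)
P(M+4) = C(2,2) × 0.72170^0 × 0.27830^2 = 1 × 1.0000 × 0.07745089 = 0.077451
Relative intensity = 0.077451 / 0.520851 × 100 = 14.87

14.87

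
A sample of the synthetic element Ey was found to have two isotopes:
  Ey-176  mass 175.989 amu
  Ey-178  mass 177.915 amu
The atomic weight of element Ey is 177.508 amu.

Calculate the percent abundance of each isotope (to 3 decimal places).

Writing the weighted mean with unknown fraction x of Ey-176:
175.989·x + 177.915·(1 − x) = 177.508
(175.989 − 177.915)·x = 177.508 − 177.915
x = -0.407 / -1.926 = 0.21132 → 21.132% Ey-176, 78.868% Ey-178.

Ey-176: 21.132%, Ey-178: 78.868%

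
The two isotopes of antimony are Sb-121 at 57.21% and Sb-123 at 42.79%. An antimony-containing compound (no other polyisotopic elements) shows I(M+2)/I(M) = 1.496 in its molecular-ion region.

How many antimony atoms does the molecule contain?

With n Sb atoms, P(M+2)/P(M) = C(n,1)·p^(n−1)q / p^n = n·q/p = n · 0.4279/0.5721.
n = 1.496 × 0.5721/0.4279 = 2.00 ≈ 2

2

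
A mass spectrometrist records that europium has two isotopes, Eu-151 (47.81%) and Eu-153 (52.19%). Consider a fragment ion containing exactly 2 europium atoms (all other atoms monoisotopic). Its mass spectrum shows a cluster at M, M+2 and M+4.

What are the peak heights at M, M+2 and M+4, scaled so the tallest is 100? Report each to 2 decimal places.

45.80 : 100.00 : 54.58

The 2 Eu atoms are independent, so intensities follow the terms of (0.4781 + 0.5219)^2.
P(M) = 0.4781^2 = 0.228580
P(M+2) = 2 × 0.4781^1 × 0.5219^1 = 0.499041
P(M+4) = 0.5219^2 = 0.272380
The M+2 peak is largest (0.499041); scaling to 100 gives 45.80 : 100.00 : 54.58.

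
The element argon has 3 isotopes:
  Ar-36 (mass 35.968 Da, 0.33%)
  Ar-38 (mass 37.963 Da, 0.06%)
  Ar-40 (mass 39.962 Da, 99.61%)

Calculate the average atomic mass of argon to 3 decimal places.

Average mass = Σ (abundance × isotope mass) = 0.0033 × 35.968 + 0.0006 × 37.963 + 0.9961 × 39.962
= 0.1187 + 0.0228 + 39.8061 = 39.9476 Da

39.948 Da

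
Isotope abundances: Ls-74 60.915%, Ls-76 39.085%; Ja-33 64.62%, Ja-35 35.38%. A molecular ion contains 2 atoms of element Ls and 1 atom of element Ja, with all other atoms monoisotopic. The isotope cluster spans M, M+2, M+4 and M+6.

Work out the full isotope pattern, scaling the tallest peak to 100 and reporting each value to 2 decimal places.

54.62 : 100.00 : 60.86 : 12.31

Element Ls pattern (n=2): 0.37106372 : 0.47617255 : 0.15276372
Element Ja pattern (n=1): 0.6462 : 0.3538
Convolve the two distributions (both contribute in 2-u steps):
  M: 0.37106372×0.6462 = 0.239781
  M+2: 0.37106372×0.3538 + 0.47617255×0.6462 = 0.438985
  M+4: 0.47617255×0.3538 + 0.15276372×0.6462 = 0.267186
  M+6: 0.15276372×0.3538 = 0.054048
Scale to base peak (0.438985) = 100: 54.62 : 100.00 : 60.86 : 12.31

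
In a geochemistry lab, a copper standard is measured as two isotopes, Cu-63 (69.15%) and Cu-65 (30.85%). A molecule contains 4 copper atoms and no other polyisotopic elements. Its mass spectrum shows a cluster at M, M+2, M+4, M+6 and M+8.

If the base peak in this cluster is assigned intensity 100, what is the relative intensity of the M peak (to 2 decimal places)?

56.04

Binomial terms of (0.6915 + 0.3085)^4: M 0.2286, M+2 0.4080, M+4 0.2731, M+6 0.0812, M+8 0.0091 → M+2 is the base peak.
P(M+2) = C(4,1) × 0.6915^3 × 0.3085^1 = 4 × 0.33065611 × 0.3085 = 0.408030 (base)
P(M) = C(4,0) × 0.6915^4 × 0.3085^0 = 1 × 0.2286487 × 1.0000 = 0.228649
Relative intensity = 0.228649 / 0.408030 × 100 = 56.04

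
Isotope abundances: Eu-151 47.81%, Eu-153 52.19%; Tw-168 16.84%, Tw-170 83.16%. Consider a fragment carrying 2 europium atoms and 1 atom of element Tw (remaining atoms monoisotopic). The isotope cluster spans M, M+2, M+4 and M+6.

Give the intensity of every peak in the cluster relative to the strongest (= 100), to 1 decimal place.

8.4 : 59.5 : 100.0 : 49.1

Europium pattern (n=2): 0.22857961 : 0.49904078 : 0.27237961
Element Tw pattern (n=1): 0.1684 : 0.8316
Convolve the two distributions (both contribute in 2-u steps):
  M: 0.22857961×0.1684 = 0.038493
  M+2: 0.22857961×0.8316 + 0.49904078×0.1684 = 0.274125
  M+4: 0.49904078×0.8316 + 0.27237961×0.1684 = 0.460871
  M+6: 0.27237961×0.8316 = 0.226511
Scale to base peak (0.460871) = 100: 8.4 : 59.5 : 100.0 : 49.1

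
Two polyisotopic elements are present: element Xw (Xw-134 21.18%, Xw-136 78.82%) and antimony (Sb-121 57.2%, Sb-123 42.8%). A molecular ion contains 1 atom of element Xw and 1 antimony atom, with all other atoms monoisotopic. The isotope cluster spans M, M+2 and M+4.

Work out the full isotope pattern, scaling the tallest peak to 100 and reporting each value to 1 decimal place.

Element Xw pattern (n=1): 0.2118 : 0.7882
Antimony pattern (n=1): 0.5720 : 0.4280
Convolve the two distributions (both contribute in 2-u steps):
  M: 0.2118×0.5720 = 0.121150
  M+2: 0.2118×0.4280 + 0.7882×0.5720 = 0.541501
  M+4: 0.7882×0.4280 = 0.337350
Scale to base peak (0.541501) = 100: 22.4 : 100.0 : 62.3

22.4 : 100.0 : 62.3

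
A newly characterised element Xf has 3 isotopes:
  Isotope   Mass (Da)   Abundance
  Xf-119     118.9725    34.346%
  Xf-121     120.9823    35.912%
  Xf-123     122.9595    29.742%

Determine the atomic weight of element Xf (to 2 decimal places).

120.88 Da

Ar = Σ fᵢ·mᵢ = 0.34346 × 118.9725 + 0.35912 × 120.9823 + 0.29742 × 122.9595
= 40.86229 + 43.44716 + 36.57061 = 120.88006 Da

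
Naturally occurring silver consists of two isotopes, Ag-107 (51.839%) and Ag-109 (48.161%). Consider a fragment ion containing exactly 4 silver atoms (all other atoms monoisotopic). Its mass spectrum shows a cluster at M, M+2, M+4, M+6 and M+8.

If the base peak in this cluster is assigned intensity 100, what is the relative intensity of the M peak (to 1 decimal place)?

(0.51839 + 0.48161)^4 gives M 0.0722, M+2 0.2684, M+4 0.3740, M+6 0.2316, M+8 0.0538; the largest is M+4.
P(M+4) = C(4,2) × 0.51839^2 × 0.48161^2 = 6 × 0.26872819 × 0.23194819 = 0.373986 (base)
P(M) = C(4,0) × 0.51839^4 × 0.48161^0 = 1 × 0.07221484 × 1.0000 = 0.072215
Relative intensity = 0.072215 / 0.373986 × 100 = 19.3

19.3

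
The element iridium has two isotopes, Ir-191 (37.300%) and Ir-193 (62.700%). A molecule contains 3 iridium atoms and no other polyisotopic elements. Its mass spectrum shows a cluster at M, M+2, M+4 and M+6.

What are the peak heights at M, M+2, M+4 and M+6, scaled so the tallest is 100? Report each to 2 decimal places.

11.80 : 59.49 : 100.00 : 56.03

Each Ir atom is independently Ir-191 (p = 0.37300) or Ir-193 (q = 0.62700); the cluster is the binomial expansion (p + q)^3.
P(M) = 0.37300^3 = 0.051895
P(M+2) = 3 × 0.37300^2 × 0.62700^1 = 0.261702
P(M+4) = 3 × 0.37300^1 × 0.62700^2 = 0.439911
P(M+6) = 0.62700^3 = 0.246492
The M+4 peak is largest (0.439911); scaling to 100 gives 11.80 : 59.49 : 100.00 : 56.03.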